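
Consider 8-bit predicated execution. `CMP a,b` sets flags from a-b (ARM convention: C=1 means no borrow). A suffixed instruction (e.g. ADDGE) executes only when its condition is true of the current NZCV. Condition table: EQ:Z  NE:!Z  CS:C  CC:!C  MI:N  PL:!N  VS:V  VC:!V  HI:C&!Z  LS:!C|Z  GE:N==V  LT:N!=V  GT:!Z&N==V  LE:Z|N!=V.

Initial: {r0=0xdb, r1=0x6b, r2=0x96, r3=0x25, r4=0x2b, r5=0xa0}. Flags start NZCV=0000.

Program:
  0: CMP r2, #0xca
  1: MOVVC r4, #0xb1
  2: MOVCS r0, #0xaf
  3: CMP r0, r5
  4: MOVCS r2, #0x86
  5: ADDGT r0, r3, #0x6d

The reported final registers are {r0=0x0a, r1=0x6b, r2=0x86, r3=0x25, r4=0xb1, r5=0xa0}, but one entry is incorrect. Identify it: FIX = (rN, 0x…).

FIX = (r0, 0x92)

[0] flags=1000 → (cmp)
[1] flags=1000 VC?T → r4=0xb1
[2] flags=1000 CS?F → skip
[3] flags=0010 → (cmp)
[4] flags=0010 CS?T → r2=0x86
[5] flags=0010 GT?T → r0=0x92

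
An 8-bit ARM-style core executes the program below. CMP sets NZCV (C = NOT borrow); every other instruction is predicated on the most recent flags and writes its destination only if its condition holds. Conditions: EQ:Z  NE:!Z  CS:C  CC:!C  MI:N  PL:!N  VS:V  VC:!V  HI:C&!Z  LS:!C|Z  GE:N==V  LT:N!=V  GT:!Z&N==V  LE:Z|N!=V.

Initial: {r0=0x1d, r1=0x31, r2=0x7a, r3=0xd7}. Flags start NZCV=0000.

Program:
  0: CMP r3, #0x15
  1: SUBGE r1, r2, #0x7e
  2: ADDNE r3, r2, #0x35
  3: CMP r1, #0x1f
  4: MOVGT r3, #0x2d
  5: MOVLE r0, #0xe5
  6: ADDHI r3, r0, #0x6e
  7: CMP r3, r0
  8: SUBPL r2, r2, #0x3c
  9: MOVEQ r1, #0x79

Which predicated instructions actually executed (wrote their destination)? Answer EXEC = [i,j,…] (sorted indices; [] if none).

EXEC = [2,4,6,8]

0: ✓ CMP  NZCV=1010
1: · SUBGE
2: ✓ ADDNE  r3←0xaf
3: ✓ CMP  NZCV=0010
4: ✓ MOVGT  r3←0x2d
5: · MOVLE
6: ✓ ADDHI  r3←0x8b
7: ✓ CMP  NZCV=0011
8: ✓ SUBPL  r2←0x3e
9: · MOVEQ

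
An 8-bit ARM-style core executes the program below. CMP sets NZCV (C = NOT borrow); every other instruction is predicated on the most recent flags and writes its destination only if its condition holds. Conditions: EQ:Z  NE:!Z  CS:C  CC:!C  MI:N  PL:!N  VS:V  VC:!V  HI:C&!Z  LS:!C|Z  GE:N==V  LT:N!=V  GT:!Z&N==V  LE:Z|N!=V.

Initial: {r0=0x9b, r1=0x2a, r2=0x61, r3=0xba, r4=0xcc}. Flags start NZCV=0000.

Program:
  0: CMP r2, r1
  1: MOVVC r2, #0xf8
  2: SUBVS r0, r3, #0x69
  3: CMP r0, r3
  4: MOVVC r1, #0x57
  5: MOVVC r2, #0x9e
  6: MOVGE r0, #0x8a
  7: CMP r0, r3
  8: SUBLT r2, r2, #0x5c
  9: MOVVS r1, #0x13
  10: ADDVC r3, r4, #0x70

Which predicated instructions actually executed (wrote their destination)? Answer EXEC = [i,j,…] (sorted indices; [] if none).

[0] flags=0010 → (cmp)
[1] flags=0010 VC?T → r2=0xf8
[2] flags=0010 VS?F → skip
[3] flags=1000 → (cmp)
[4] flags=1000 VC?T → r1=0x57
[5] flags=1000 VC?T → r2=0x9e
[6] flags=1000 GE?F → skip
[7] flags=1000 → (cmp)
[8] flags=1000 LT?T → r2=0x42
[9] flags=1000 VS?F → skip
[10] flags=1000 VC?T → r3=0x3c

EXEC = [1,4,5,8,10]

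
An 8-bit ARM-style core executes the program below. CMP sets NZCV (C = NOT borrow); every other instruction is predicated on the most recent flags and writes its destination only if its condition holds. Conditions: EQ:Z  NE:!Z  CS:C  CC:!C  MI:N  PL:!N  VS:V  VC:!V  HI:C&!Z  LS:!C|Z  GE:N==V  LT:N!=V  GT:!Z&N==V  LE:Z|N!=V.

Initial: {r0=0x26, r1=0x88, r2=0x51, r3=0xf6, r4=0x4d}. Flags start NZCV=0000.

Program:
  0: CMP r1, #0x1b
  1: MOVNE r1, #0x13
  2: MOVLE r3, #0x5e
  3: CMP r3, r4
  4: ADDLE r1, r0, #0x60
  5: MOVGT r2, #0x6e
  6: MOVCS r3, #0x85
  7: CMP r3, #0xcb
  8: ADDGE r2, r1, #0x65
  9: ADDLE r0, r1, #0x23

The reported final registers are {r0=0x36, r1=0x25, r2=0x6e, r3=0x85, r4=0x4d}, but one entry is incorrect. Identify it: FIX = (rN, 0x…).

[0] flags=0011 → (cmp)
[1] flags=0011 NE?T → r1=0x13
[2] flags=0011 LE?T → r3=0x5e
[3] flags=0010 → (cmp)
[4] flags=0010 LE?F → skip
[5] flags=0010 GT?T → r2=0x6e
[6] flags=0010 CS?T → r3=0x85
[7] flags=1000 → (cmp)
[8] flags=1000 GE?F → skip
[9] flags=1000 LE?T → r0=0x36

FIX = (r1, 0x13)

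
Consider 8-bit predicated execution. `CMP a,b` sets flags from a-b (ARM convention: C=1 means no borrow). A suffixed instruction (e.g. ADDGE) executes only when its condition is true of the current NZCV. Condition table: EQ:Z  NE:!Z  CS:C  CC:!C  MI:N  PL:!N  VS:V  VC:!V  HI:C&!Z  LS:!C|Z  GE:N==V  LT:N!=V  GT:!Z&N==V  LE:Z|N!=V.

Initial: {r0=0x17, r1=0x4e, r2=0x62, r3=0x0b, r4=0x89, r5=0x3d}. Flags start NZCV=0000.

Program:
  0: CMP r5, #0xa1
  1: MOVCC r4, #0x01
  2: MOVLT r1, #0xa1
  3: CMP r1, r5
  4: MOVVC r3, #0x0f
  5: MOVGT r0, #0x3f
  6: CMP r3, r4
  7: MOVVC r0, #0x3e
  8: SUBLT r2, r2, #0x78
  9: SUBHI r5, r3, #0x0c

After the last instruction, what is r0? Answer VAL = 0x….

0: ✓ CMP  NZCV=1001
1: ✓ MOVCC  r4←0x01
2: · MOVLT
3: ✓ CMP  NZCV=0010
4: ✓ MOVVC  r3←0x0f
5: ✓ MOVGT  r0←0x3f
6: ✓ CMP  NZCV=0010
7: ✓ MOVVC  r0←0x3e
8: · SUBLT
9: ✓ SUBHI  r5←0x03

VAL = 0x3e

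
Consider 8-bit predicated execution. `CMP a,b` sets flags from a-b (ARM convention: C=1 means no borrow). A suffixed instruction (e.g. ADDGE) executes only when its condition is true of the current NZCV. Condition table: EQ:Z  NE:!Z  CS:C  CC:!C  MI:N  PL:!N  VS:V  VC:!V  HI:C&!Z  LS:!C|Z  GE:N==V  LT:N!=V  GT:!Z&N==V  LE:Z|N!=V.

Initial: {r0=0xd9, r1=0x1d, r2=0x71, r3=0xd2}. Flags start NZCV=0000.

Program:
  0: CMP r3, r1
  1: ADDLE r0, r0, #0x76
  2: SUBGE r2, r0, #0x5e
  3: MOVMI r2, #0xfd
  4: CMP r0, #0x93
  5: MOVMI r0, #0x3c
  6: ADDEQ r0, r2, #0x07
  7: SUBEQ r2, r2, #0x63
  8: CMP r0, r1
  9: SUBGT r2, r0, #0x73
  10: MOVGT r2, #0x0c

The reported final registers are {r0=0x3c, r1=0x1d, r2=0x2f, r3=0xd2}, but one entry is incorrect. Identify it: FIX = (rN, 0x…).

0: ✓ CMP  NZCV=1010
1: ✓ ADDLE  r0←0x4f
2: · SUBGE
3: ✓ MOVMI  r2←0xfd
4: ✓ CMP  NZCV=1001
5: ✓ MOVMI  r0←0x3c
6: · ADDEQ
7: · SUBEQ
8: ✓ CMP  NZCV=0010
9: ✓ SUBGT  r2←0xc9
10: ✓ MOVGT  r2←0x0c

FIX = (r2, 0x0c)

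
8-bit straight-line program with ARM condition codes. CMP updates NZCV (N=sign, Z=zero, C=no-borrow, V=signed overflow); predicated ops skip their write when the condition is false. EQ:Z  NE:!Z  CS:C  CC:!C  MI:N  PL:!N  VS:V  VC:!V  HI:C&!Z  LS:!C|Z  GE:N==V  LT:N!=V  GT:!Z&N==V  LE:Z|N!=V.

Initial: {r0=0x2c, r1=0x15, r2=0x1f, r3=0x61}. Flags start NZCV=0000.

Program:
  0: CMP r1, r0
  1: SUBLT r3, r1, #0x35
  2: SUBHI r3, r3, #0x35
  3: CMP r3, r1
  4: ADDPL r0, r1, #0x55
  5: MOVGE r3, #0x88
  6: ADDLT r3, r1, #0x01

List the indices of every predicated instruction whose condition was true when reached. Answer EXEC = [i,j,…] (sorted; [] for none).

EXEC = [1,6]

[0] flags=1000 → (cmp)
[1] flags=1000 LT?T → r3=0xe0
[2] flags=1000 HI?F → skip
[3] flags=1010 → (cmp)
[4] flags=1010 PL?F → skip
[5] flags=1010 GE?F → skip
[6] flags=1010 LT?T → r3=0x16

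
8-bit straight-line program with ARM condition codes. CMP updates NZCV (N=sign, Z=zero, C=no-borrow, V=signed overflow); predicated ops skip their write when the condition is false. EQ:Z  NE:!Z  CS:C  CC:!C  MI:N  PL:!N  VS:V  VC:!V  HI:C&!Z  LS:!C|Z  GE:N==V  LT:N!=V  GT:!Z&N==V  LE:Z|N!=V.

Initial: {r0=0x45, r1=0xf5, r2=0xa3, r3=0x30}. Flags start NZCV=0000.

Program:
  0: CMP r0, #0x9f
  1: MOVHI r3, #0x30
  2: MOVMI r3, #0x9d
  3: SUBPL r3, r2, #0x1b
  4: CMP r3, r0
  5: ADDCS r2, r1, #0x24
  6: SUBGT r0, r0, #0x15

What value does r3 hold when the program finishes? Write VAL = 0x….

VAL = 0x9d

[0] flags=1001 → (cmp)
[1] flags=1001 HI?F → skip
[2] flags=1001 MI?T → r3=0x9d
[3] flags=1001 PL?F → skip
[4] flags=0011 → (cmp)
[5] flags=0011 CS?T → r2=0x19
[6] flags=0011 GT?F → skip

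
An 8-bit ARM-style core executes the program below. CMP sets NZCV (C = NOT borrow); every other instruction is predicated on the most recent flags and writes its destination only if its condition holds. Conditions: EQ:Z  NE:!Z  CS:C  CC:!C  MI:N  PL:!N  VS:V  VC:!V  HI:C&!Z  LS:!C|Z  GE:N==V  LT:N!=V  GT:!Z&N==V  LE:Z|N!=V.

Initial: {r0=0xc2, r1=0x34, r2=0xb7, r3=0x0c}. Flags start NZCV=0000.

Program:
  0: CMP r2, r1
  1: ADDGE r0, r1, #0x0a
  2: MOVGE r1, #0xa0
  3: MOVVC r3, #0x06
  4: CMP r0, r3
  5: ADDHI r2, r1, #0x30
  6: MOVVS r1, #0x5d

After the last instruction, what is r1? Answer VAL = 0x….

0: ✓ CMP  NZCV=1010
1: · ADDGE
2: · MOVGE
3: ✓ MOVVC  r3←0x06
4: ✓ CMP  NZCV=1010
5: ✓ ADDHI  r2←0x64
6: · MOVVS

VAL = 0x34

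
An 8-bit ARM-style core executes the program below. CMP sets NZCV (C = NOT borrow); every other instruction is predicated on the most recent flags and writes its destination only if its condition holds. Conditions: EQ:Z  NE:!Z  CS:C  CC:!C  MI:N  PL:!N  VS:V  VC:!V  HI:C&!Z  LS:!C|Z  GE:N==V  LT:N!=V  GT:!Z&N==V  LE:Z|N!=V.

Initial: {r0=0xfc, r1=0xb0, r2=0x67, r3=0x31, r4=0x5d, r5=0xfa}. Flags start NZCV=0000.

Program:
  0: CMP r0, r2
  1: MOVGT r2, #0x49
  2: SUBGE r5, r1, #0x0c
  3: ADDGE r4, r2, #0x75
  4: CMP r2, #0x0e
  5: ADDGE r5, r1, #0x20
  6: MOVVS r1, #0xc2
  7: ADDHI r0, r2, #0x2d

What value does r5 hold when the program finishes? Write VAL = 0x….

0: ✓ CMP  NZCV=1010
1: · MOVGT
2: · SUBGE
3: · ADDGE
4: ✓ CMP  NZCV=0010
5: ✓ ADDGE  r5←0xd0
6: · MOVVS
7: ✓ ADDHI  r0←0x94

VAL = 0xd0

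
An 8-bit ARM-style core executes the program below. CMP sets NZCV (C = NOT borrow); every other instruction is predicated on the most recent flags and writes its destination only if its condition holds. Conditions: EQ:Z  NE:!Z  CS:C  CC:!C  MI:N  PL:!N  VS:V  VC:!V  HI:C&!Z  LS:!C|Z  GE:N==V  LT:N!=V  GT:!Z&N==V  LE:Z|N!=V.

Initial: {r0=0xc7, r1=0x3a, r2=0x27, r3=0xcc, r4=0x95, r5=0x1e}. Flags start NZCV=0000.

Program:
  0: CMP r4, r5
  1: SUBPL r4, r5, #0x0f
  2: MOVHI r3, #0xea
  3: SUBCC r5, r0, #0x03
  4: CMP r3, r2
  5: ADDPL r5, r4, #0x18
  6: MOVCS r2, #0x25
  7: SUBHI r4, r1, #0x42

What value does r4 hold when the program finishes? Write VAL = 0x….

[0] flags=0011 → (cmp)
[1] flags=0011 PL?T → r4=0x0f
[2] flags=0011 HI?T → r3=0xea
[3] flags=0011 CC?F → skip
[4] flags=1010 → (cmp)
[5] flags=1010 PL?F → skip
[6] flags=1010 CS?T → r2=0x25
[7] flags=1010 HI?T → r4=0xf8

VAL = 0xf8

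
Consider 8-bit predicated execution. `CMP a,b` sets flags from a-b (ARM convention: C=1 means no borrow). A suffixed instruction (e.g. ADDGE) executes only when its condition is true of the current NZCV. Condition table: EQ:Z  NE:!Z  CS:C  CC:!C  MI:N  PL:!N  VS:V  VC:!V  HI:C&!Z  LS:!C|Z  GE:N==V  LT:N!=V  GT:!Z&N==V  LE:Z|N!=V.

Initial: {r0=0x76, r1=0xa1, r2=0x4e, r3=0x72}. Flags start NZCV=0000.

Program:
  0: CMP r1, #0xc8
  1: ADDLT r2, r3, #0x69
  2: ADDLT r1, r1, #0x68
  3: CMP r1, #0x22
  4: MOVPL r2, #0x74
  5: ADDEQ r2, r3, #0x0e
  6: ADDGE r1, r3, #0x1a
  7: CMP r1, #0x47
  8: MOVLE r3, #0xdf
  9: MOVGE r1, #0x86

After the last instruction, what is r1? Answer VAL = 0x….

0: ✓ CMP  NZCV=1000
1: ✓ ADDLT  r2←0xdb
2: ✓ ADDLT  r1←0x09
3: ✓ CMP  NZCV=1000
4: · MOVPL
5: · ADDEQ
6: · ADDGE
7: ✓ CMP  NZCV=1000
8: ✓ MOVLE  r3←0xdf
9: · MOVGE

VAL = 0x09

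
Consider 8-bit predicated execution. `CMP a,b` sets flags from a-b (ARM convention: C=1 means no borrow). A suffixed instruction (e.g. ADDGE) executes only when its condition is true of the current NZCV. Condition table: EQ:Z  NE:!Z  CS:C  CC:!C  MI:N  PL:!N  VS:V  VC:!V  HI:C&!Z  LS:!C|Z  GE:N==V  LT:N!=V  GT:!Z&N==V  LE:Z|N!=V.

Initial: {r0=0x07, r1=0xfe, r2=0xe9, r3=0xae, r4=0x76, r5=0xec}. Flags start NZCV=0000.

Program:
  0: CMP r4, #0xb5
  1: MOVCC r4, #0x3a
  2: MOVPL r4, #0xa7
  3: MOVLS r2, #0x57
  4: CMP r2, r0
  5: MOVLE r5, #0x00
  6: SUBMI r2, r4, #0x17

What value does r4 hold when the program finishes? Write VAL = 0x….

0: ✓ CMP  NZCV=1001
1: ✓ MOVCC  r4←0x3a
2: · MOVPL
3: ✓ MOVLS  r2←0x57
4: ✓ CMP  NZCV=0010
5: · MOVLE
6: · SUBMI

VAL = 0x3a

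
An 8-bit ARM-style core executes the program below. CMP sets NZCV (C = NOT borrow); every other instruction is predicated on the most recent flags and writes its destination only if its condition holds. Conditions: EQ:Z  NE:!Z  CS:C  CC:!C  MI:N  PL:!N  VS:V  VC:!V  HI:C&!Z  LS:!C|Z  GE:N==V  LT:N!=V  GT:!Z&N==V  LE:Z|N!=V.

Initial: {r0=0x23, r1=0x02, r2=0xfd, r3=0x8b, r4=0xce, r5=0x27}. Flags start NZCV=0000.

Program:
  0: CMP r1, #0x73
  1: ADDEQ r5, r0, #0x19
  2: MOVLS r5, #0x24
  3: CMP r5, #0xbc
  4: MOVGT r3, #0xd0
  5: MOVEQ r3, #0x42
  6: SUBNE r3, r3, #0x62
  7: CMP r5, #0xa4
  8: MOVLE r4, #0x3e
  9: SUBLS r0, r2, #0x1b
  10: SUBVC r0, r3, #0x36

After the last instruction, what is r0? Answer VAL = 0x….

[0] flags=1000 → (cmp)
[1] flags=1000 EQ?F → skip
[2] flags=1000 LS?T → r5=0x24
[3] flags=0000 → (cmp)
[4] flags=0000 GT?T → r3=0xd0
[5] flags=0000 EQ?F → skip
[6] flags=0000 NE?T → r3=0x6e
[7] flags=1001 → (cmp)
[8] flags=1001 LE?F → skip
[9] flags=1001 LS?T → r0=0xe2
[10] flags=1001 VC?F → skip

VAL = 0xe2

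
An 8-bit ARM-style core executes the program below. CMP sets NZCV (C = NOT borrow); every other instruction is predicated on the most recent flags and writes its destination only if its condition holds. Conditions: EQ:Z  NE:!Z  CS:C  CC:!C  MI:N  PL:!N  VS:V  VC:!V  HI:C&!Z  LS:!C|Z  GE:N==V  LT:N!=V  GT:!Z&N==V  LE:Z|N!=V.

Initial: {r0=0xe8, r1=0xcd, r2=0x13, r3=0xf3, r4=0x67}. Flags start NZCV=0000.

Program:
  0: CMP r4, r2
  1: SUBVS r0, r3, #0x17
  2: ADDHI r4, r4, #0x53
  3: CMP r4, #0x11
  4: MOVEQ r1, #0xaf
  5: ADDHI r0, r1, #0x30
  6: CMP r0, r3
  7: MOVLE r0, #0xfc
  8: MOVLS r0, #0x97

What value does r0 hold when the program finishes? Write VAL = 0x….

VAL = 0xfd

[0] flags=0010 → (cmp)
[1] flags=0010 VS?F → skip
[2] flags=0010 HI?T → r4=0xba
[3] flags=1010 → (cmp)
[4] flags=1010 EQ?F → skip
[5] flags=1010 HI?T → r0=0xfd
[6] flags=0010 → (cmp)
[7] flags=0010 LE?F → skip
[8] flags=0010 LS?F → skip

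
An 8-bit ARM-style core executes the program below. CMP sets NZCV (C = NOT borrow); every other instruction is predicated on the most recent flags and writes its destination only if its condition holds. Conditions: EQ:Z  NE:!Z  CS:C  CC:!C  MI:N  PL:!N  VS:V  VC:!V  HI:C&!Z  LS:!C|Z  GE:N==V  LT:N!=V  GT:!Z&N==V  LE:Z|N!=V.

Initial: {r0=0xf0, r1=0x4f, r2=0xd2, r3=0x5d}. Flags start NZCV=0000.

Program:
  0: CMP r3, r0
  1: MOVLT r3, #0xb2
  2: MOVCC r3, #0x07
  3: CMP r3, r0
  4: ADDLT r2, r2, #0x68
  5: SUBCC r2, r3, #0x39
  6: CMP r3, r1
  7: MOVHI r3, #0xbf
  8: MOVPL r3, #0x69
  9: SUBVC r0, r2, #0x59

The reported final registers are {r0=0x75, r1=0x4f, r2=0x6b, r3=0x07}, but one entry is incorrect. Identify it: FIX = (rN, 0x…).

[0] flags=0000 → (cmp)
[1] flags=0000 LT?F → skip
[2] flags=0000 CC?T → r3=0x07
[3] flags=0000 → (cmp)
[4] flags=0000 LT?F → skip
[5] flags=0000 CC?T → r2=0xce
[6] flags=1000 → (cmp)
[7] flags=1000 HI?F → skip
[8] flags=1000 PL?F → skip
[9] flags=1000 VC?T → r0=0x75

FIX = (r2, 0xce)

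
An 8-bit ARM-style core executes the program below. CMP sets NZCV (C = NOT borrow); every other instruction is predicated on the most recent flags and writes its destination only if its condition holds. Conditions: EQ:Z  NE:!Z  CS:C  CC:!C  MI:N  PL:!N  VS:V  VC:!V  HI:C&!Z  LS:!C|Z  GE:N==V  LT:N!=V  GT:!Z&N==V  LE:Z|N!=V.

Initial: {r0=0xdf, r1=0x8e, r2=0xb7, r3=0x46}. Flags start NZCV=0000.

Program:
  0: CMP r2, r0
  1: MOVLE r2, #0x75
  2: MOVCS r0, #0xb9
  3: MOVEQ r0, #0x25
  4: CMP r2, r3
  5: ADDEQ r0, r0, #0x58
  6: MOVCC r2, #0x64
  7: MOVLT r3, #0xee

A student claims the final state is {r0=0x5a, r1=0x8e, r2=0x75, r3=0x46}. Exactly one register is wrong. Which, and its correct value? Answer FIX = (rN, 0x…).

FIX = (r0, 0xdf)

0: ✓ CMP  NZCV=1000
1: ✓ MOVLE  r2←0x75
2: · MOVCS
3: · MOVEQ
4: ✓ CMP  NZCV=0010
5: · ADDEQ
6: · MOVCC
7: · MOVLT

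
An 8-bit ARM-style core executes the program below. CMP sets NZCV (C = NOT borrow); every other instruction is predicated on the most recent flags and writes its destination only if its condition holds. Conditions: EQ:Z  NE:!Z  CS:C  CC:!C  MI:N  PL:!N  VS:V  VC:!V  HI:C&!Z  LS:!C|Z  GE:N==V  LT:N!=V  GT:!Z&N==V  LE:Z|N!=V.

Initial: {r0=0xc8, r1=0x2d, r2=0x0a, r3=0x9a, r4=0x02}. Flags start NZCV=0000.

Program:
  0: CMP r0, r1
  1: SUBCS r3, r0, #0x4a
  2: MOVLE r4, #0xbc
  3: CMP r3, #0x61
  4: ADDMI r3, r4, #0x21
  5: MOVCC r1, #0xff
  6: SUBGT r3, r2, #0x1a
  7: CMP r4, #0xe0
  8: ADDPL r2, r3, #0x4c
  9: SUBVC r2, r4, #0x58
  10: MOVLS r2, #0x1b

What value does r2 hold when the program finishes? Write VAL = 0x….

VAL = 0x1b

[0] flags=1010 → (cmp)
[1] flags=1010 CS?T → r3=0x7e
[2] flags=1010 LE?T → r4=0xbc
[3] flags=0010 → (cmp)
[4] flags=0010 MI?F → skip
[5] flags=0010 CC?F → skip
[6] flags=0010 GT?T → r3=0xf0
[7] flags=1000 → (cmp)
[8] flags=1000 PL?F → skip
[9] flags=1000 VC?T → r2=0x64
[10] flags=1000 LS?T → r2=0x1b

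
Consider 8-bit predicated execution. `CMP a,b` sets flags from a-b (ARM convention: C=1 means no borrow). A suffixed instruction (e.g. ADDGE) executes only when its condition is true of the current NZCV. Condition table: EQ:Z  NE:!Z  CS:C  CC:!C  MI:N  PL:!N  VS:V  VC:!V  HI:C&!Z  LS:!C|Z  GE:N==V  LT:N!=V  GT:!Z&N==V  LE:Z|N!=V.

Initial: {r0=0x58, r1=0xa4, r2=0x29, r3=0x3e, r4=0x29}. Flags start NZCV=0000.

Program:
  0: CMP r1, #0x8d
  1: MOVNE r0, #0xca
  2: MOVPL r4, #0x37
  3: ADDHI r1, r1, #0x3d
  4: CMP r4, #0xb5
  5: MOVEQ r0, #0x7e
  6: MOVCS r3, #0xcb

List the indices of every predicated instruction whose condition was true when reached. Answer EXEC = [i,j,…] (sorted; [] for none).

[0] flags=0010 → (cmp)
[1] flags=0010 NE?T → r0=0xca
[2] flags=0010 PL?T → r4=0x37
[3] flags=0010 HI?T → r1=0xe1
[4] flags=1001 → (cmp)
[5] flags=1001 EQ?F → skip
[6] flags=1001 CS?F → skip

EXEC = [1,2,3]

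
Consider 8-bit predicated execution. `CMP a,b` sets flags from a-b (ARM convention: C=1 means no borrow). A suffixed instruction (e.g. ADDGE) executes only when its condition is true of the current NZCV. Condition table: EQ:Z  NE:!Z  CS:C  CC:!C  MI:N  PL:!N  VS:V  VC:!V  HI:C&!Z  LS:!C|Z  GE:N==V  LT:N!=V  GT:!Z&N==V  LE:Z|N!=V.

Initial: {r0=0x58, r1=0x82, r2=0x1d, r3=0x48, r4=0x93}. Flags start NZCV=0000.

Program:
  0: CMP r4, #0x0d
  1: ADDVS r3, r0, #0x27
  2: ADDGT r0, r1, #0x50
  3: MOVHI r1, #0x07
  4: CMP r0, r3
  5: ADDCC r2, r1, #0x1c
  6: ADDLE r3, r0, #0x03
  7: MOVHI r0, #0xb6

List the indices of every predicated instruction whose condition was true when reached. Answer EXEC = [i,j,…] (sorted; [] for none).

0: ✓ CMP  NZCV=1010
1: · ADDVS
2: · ADDGT
3: ✓ MOVHI  r1←0x07
4: ✓ CMP  NZCV=0010
5: · ADDCC
6: · ADDLE
7: ✓ MOVHI  r0←0xb6

EXEC = [3,7]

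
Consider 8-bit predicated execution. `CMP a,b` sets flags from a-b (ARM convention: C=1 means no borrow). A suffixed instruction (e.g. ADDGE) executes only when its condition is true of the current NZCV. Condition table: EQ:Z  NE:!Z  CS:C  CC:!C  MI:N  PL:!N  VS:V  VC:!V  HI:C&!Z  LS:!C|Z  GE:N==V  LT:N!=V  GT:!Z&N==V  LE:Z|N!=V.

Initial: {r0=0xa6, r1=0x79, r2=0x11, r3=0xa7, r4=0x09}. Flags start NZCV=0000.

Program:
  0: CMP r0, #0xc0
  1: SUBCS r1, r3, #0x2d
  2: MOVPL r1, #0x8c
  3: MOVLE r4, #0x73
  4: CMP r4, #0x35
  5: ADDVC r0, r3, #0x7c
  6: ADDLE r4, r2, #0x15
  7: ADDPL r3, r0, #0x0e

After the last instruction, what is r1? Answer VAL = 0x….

0: ✓ CMP  NZCV=1000
1: · SUBCS
2: · MOVPL
3: ✓ MOVLE  r4←0x73
4: ✓ CMP  NZCV=0010
5: ✓ ADDVC  r0←0x23
6: · ADDLE
7: ✓ ADDPL  r3←0x31

VAL = 0x79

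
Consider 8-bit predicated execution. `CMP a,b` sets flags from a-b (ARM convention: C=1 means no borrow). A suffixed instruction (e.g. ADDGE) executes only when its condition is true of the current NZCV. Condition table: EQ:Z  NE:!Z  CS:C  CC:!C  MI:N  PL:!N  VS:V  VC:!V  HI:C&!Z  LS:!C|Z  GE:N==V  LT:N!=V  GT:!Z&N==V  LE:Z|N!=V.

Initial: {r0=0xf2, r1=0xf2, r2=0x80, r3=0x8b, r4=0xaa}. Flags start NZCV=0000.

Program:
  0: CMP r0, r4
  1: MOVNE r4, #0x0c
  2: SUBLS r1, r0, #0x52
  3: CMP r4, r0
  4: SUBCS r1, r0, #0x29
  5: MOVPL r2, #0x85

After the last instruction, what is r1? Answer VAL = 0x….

[0] flags=0010 → (cmp)
[1] flags=0010 NE?T → r4=0x0c
[2] flags=0010 LS?F → skip
[3] flags=0000 → (cmp)
[4] flags=0000 CS?F → skip
[5] flags=0000 PL?T → r2=0x85

VAL = 0xf2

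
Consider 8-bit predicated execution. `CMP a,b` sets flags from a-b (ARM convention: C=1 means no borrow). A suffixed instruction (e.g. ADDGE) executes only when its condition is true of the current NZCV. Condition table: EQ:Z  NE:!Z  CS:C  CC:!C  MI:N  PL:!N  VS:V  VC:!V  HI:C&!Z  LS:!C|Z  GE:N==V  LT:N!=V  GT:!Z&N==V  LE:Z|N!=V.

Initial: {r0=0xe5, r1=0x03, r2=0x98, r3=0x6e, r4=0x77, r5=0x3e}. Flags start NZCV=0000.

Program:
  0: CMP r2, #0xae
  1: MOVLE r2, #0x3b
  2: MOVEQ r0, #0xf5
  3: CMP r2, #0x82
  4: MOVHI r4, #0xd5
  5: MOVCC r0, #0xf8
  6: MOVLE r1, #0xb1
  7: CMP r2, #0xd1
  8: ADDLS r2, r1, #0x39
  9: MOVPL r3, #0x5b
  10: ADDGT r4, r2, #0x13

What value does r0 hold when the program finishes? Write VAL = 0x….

0: ✓ CMP  NZCV=1000
1: ✓ MOVLE  r2←0x3b
2: · MOVEQ
3: ✓ CMP  NZCV=1001
4: · MOVHI
5: ✓ MOVCC  r0←0xf8
6: · MOVLE
7: ✓ CMP  NZCV=0000
8: ✓ ADDLS  r2←0x3c
9: ✓ MOVPL  r3←0x5b
10: ✓ ADDGT  r4←0x4f

VAL = 0xf8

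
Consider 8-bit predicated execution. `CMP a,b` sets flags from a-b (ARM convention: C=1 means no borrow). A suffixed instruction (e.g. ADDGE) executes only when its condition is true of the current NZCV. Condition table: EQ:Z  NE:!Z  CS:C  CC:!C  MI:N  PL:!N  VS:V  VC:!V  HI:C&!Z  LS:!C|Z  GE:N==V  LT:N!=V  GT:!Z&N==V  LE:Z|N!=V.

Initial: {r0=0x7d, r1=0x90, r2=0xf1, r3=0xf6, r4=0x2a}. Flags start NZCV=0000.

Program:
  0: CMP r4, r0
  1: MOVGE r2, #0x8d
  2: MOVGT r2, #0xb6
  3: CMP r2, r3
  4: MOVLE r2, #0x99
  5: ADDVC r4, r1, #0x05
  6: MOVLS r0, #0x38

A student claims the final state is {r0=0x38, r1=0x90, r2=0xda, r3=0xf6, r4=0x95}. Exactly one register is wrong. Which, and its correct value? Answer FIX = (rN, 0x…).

[0] flags=1000 → (cmp)
[1] flags=1000 GE?F → skip
[2] flags=1000 GT?F → skip
[3] flags=1000 → (cmp)
[4] flags=1000 LE?T → r2=0x99
[5] flags=1000 VC?T → r4=0x95
[6] flags=1000 LS?T → r0=0x38

FIX = (r2, 0x99)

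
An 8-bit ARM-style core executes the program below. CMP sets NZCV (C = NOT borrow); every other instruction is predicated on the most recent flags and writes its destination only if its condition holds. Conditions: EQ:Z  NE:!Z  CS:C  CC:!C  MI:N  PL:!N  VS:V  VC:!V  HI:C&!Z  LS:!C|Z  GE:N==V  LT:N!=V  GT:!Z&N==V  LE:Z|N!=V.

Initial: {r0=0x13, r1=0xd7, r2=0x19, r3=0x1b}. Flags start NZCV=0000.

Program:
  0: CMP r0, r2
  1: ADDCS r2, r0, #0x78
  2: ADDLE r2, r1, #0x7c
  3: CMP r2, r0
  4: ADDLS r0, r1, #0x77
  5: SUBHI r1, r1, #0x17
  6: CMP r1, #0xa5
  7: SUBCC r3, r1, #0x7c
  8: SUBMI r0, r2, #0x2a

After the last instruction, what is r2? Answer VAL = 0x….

0: ✓ CMP  NZCV=1000
1: · ADDCS
2: ✓ ADDLE  r2←0x53
3: ✓ CMP  NZCV=0010
4: · ADDLS
5: ✓ SUBHI  r1←0xc0
6: ✓ CMP  NZCV=0010
7: · SUBCC
8: · SUBMI

VAL = 0x53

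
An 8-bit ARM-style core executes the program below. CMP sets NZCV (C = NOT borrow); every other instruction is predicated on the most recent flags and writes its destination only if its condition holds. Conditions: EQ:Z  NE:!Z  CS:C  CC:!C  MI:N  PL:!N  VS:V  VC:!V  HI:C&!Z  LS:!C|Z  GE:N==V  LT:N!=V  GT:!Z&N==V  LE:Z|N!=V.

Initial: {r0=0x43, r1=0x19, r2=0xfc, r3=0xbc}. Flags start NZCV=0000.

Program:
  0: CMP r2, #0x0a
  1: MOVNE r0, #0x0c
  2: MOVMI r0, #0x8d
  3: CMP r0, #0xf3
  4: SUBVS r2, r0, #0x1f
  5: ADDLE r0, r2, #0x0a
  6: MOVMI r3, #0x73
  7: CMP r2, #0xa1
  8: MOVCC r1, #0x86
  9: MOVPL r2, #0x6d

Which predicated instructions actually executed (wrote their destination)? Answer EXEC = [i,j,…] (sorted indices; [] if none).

EXEC = [1,2,5,6,9]

0: ✓ CMP  NZCV=1010
1: ✓ MOVNE  r0←0x0c
2: ✓ MOVMI  r0←0x8d
3: ✓ CMP  NZCV=1000
4: · SUBVS
5: ✓ ADDLE  r0←0x06
6: ✓ MOVMI  r3←0x73
7: ✓ CMP  NZCV=0010
8: · MOVCC
9: ✓ MOVPL  r2←0x6d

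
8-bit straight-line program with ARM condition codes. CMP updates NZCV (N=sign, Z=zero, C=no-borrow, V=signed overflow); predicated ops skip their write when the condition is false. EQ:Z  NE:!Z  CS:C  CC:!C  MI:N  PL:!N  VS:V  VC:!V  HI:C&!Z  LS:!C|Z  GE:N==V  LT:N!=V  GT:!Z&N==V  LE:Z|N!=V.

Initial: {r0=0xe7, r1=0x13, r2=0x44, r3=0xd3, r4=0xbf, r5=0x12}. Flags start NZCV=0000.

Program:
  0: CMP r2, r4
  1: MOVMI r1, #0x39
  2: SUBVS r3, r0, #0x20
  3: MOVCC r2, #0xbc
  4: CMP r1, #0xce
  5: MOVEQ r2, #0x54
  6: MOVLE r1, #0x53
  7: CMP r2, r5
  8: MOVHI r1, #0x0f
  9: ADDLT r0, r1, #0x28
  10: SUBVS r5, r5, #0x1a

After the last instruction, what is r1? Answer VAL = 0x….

VAL = 0x0f

[0] flags=1001 → (cmp)
[1] flags=1001 MI?T → r1=0x39
[2] flags=1001 VS?T → r3=0xc7
[3] flags=1001 CC?T → r2=0xbc
[4] flags=0000 → (cmp)
[5] flags=0000 EQ?F → skip
[6] flags=0000 LE?F → skip
[7] flags=1010 → (cmp)
[8] flags=1010 HI?T → r1=0x0f
[9] flags=1010 LT?T → r0=0x37
[10] flags=1010 VS?F → skip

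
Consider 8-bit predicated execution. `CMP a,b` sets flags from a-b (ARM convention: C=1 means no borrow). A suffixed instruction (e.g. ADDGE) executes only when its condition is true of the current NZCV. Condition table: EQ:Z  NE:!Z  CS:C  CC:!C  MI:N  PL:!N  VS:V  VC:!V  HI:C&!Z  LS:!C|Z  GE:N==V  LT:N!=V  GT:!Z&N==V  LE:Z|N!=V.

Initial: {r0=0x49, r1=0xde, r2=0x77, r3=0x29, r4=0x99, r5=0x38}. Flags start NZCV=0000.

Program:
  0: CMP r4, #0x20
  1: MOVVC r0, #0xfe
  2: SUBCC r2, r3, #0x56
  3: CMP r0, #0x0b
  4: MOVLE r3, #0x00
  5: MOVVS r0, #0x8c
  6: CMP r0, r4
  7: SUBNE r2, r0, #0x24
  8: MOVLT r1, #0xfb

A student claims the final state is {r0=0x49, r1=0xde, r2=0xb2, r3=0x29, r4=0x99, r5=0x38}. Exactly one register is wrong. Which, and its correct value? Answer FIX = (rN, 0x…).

0: ✓ CMP  NZCV=0011
1: · MOVVC
2: · SUBCC
3: ✓ CMP  NZCV=0010
4: · MOVLE
5: · MOVVS
6: ✓ CMP  NZCV=1001
7: ✓ SUBNE  r2←0x25
8: · MOVLT

FIX = (r2, 0x25)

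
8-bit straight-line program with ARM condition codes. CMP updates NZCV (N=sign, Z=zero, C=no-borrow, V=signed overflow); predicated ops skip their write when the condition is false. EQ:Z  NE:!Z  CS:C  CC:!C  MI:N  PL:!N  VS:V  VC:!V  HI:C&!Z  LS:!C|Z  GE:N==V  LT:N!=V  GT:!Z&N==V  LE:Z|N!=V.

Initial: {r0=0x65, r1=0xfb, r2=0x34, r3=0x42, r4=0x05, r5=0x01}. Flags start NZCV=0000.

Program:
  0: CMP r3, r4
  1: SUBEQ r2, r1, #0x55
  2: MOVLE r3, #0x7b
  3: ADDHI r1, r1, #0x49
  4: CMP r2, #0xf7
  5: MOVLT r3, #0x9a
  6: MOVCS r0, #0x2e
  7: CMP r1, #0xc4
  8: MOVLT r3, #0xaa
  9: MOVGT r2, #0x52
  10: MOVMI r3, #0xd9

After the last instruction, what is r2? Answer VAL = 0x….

[0] flags=0010 → (cmp)
[1] flags=0010 EQ?F → skip
[2] flags=0010 LE?F → skip
[3] flags=0010 HI?T → r1=0x44
[4] flags=0000 → (cmp)
[5] flags=0000 LT?F → skip
[6] flags=0000 CS?F → skip
[7] flags=1001 → (cmp)
[8] flags=1001 LT?F → skip
[9] flags=1001 GT?T → r2=0x52
[10] flags=1001 MI?T → r3=0xd9

VAL = 0x52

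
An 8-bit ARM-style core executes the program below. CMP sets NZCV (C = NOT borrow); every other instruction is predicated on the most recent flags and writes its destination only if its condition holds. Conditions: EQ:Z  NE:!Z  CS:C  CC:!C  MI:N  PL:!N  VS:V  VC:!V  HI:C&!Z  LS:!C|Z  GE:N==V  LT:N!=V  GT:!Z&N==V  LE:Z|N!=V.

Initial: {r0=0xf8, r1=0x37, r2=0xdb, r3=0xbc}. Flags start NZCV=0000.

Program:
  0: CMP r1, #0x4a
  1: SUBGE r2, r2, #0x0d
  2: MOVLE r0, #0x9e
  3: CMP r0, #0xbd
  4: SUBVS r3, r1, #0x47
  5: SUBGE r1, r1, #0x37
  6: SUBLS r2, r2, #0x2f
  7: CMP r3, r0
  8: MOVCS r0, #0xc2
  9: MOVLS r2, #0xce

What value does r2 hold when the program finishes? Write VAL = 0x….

0: ✓ CMP  NZCV=1000
1: · SUBGE
2: ✓ MOVLE  r0←0x9e
3: ✓ CMP  NZCV=1000
4: · SUBVS
5: · SUBGE
6: ✓ SUBLS  r2←0xac
7: ✓ CMP  NZCV=0010
8: ✓ MOVCS  r0←0xc2
9: · MOVLS

VAL = 0xac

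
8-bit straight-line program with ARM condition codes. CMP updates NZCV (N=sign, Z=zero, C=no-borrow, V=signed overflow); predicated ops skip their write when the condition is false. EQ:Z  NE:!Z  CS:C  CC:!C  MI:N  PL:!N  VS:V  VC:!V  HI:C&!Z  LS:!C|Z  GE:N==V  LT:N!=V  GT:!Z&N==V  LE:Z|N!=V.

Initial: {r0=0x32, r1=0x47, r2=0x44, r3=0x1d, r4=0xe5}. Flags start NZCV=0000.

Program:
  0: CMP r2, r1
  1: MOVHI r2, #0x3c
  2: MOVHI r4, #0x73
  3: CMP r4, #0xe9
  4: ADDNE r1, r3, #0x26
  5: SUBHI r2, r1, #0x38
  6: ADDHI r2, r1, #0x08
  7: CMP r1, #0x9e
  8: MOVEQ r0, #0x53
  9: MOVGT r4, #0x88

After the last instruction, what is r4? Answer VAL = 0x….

VAL = 0x88

[0] flags=1000 → (cmp)
[1] flags=1000 HI?F → skip
[2] flags=1000 HI?F → skip
[3] flags=1000 → (cmp)
[4] flags=1000 NE?T → r1=0x43
[5] flags=1000 HI?F → skip
[6] flags=1000 HI?F → skip
[7] flags=1001 → (cmp)
[8] flags=1001 EQ?F → skip
[9] flags=1001 GT?T → r4=0x88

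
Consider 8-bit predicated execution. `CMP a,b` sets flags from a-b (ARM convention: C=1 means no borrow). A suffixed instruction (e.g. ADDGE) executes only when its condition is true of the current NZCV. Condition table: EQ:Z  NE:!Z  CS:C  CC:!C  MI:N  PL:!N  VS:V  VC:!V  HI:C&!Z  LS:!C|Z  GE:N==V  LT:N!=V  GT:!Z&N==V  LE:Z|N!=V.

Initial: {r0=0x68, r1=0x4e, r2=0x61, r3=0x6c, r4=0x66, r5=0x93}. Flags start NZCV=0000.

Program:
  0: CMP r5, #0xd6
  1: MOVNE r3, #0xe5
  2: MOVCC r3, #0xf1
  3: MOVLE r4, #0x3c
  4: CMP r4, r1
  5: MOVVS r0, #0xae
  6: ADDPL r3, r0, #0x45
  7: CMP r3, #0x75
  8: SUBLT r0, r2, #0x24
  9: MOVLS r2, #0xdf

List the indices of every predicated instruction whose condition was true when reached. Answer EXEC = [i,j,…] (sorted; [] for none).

EXEC = [1,2,3,8]

0: ✓ CMP  NZCV=1000
1: ✓ MOVNE  r3←0xe5
2: ✓ MOVCC  r3←0xf1
3: ✓ MOVLE  r4←0x3c
4: ✓ CMP  NZCV=1000
5: · MOVVS
6: · ADDPL
7: ✓ CMP  NZCV=0011
8: ✓ SUBLT  r0←0x3d
9: · MOVLS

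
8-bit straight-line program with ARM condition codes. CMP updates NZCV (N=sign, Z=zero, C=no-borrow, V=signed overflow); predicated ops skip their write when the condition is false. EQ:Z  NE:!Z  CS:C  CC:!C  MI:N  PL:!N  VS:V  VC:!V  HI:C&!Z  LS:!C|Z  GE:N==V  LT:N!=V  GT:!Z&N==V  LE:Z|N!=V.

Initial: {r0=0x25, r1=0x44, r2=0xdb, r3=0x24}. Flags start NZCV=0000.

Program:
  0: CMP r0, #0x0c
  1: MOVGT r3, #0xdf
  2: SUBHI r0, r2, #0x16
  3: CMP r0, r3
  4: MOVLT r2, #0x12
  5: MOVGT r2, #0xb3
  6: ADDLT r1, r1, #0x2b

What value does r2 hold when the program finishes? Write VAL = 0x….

VAL = 0x12

0: ✓ CMP  NZCV=0010
1: ✓ MOVGT  r3←0xdf
2: ✓ SUBHI  r0←0xc5
3: ✓ CMP  NZCV=1000
4: ✓ MOVLT  r2←0x12
5: · MOVGT
6: ✓ ADDLT  r1←0x6f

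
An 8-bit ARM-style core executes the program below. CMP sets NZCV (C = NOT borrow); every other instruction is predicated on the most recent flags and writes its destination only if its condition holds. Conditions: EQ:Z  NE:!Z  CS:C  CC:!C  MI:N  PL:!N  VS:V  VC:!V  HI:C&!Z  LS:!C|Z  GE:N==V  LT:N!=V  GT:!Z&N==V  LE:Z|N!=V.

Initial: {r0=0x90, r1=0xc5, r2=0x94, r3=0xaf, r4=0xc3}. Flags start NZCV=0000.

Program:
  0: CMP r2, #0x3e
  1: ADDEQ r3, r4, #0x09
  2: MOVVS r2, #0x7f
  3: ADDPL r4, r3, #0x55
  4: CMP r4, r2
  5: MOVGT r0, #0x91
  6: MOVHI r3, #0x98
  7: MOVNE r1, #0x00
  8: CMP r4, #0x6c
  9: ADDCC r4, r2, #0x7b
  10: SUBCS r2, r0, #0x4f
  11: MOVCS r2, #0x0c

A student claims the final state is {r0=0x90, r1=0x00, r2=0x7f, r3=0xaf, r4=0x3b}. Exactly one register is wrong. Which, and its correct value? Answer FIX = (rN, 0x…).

[0] flags=0011 → (cmp)
[1] flags=0011 EQ?F → skip
[2] flags=0011 VS?T → r2=0x7f
[3] flags=0011 PL?T → r4=0x04
[4] flags=1000 → (cmp)
[5] flags=1000 GT?F → skip
[6] flags=1000 HI?F → skip
[7] flags=1000 NE?T → r1=0x00
[8] flags=1000 → (cmp)
[9] flags=1000 CC?T → r4=0xfa
[10] flags=1000 CS?F → skip
[11] flags=1000 CS?F → skip

FIX = (r4, 0xfa)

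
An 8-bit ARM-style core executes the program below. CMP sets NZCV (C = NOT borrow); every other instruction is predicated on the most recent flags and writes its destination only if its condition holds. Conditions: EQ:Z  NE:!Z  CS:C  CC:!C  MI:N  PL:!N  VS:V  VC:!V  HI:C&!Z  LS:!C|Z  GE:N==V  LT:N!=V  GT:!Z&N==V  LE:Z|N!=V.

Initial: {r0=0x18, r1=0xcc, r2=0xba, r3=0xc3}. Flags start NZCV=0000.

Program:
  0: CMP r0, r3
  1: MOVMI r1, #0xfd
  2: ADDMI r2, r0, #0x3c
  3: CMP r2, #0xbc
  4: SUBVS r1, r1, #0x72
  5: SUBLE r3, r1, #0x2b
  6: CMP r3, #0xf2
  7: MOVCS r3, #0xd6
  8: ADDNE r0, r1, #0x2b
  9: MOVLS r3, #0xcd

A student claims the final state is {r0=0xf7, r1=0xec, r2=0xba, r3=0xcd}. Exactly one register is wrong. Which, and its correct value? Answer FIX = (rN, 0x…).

FIX = (r1, 0xcc)

0: ✓ CMP  NZCV=0000
1: · MOVMI
2: · ADDMI
3: ✓ CMP  NZCV=1000
4: · SUBVS
5: ✓ SUBLE  r3←0xa1
6: ✓ CMP  NZCV=1000
7: · MOVCS
8: ✓ ADDNE  r0←0xf7
9: ✓ MOVLS  r3←0xcd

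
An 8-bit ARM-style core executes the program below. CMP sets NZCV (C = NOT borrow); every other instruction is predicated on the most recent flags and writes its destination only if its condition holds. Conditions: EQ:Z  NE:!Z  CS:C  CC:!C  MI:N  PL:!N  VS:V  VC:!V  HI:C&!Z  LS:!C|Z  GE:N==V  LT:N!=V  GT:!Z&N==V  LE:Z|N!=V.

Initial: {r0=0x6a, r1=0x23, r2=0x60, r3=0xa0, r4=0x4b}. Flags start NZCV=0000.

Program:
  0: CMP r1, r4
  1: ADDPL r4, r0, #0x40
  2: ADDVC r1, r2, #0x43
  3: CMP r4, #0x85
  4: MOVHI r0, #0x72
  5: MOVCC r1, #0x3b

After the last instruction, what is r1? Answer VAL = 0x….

[0] flags=1000 → (cmp)
[1] flags=1000 PL?F → skip
[2] flags=1000 VC?T → r1=0xa3
[3] flags=1001 → (cmp)
[4] flags=1001 HI?F → skip
[5] flags=1001 CC?T → r1=0x3b

VAL = 0x3b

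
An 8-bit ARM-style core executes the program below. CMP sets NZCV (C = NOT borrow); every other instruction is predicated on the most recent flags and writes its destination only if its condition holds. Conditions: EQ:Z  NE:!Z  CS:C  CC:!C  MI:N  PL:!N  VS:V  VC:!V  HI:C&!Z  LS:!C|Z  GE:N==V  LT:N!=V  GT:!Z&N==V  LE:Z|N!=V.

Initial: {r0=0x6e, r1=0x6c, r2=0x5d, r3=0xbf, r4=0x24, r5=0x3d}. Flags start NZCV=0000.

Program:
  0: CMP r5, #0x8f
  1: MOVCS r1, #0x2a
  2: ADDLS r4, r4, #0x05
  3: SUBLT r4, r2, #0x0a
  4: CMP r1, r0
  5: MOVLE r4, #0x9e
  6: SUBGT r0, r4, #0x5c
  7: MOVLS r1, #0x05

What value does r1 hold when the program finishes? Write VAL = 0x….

VAL = 0x05

0: ✓ CMP  NZCV=1001
1: · MOVCS
2: ✓ ADDLS  r4←0x29
3: · SUBLT
4: ✓ CMP  NZCV=1000
5: ✓ MOVLE  r4←0x9e
6: · SUBGT
7: ✓ MOVLS  r1←0x05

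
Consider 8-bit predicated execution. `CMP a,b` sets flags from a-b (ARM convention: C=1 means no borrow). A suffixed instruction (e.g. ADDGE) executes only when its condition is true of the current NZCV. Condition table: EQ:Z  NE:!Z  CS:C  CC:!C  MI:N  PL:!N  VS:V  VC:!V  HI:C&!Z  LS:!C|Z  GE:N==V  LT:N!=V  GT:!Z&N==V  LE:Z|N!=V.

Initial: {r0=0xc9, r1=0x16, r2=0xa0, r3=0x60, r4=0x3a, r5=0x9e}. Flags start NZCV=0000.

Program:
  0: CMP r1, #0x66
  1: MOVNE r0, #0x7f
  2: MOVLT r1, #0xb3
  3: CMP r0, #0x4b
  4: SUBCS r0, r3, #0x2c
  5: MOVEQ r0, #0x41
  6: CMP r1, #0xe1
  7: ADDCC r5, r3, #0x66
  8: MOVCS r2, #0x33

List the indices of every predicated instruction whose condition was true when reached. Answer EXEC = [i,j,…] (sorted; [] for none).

EXEC = [1,2,4,7]

[0] flags=1000 → (cmp)
[1] flags=1000 NE?T → r0=0x7f
[2] flags=1000 LT?T → r1=0xb3
[3] flags=0010 → (cmp)
[4] flags=0010 CS?T → r0=0x34
[5] flags=0010 EQ?F → skip
[6] flags=1000 → (cmp)
[7] flags=1000 CC?T → r5=0xc6
[8] flags=1000 CS?F → skip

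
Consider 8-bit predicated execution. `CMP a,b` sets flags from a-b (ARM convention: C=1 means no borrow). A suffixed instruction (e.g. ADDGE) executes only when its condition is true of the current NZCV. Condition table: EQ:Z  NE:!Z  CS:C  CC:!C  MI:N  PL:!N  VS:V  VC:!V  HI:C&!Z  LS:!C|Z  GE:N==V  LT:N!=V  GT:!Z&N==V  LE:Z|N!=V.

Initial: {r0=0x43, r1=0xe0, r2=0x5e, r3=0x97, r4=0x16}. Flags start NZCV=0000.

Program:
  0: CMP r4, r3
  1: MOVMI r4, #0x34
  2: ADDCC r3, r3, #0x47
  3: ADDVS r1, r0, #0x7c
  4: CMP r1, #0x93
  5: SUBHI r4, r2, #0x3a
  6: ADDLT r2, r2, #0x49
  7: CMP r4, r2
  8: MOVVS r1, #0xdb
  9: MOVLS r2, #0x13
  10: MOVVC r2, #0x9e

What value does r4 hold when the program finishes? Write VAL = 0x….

VAL = 0x24

0: ✓ CMP  NZCV=0000
1: · MOVMI
2: ✓ ADDCC  r3←0xde
3: · ADDVS
4: ✓ CMP  NZCV=0010
5: ✓ SUBHI  r4←0x24
6: · ADDLT
7: ✓ CMP  NZCV=1000
8: · MOVVS
9: ✓ MOVLS  r2←0x13
10: ✓ MOVVC  r2←0x9e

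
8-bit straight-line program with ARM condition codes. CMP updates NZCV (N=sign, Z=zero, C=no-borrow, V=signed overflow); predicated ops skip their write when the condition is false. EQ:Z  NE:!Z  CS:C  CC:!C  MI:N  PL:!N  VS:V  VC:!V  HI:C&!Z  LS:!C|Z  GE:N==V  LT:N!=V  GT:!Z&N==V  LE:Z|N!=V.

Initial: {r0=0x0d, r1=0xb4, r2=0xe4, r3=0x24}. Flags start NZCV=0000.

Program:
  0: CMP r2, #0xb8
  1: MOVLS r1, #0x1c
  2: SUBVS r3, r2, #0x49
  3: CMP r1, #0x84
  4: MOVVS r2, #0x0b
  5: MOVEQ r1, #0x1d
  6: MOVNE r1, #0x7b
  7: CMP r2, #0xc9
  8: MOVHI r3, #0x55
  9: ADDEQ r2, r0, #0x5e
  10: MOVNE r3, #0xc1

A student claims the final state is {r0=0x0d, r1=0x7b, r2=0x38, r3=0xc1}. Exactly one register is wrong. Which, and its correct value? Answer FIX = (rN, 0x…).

FIX = (r2, 0xe4)

[0] flags=0010 → (cmp)
[1] flags=0010 LS?F → skip
[2] flags=0010 VS?F → skip
[3] flags=0010 → (cmp)
[4] flags=0010 VS?F → skip
[5] flags=0010 EQ?F → skip
[6] flags=0010 NE?T → r1=0x7b
[7] flags=0010 → (cmp)
[8] flags=0010 HI?T → r3=0x55
[9] flags=0010 EQ?F → skip
[10] flags=0010 NE?T → r3=0xc1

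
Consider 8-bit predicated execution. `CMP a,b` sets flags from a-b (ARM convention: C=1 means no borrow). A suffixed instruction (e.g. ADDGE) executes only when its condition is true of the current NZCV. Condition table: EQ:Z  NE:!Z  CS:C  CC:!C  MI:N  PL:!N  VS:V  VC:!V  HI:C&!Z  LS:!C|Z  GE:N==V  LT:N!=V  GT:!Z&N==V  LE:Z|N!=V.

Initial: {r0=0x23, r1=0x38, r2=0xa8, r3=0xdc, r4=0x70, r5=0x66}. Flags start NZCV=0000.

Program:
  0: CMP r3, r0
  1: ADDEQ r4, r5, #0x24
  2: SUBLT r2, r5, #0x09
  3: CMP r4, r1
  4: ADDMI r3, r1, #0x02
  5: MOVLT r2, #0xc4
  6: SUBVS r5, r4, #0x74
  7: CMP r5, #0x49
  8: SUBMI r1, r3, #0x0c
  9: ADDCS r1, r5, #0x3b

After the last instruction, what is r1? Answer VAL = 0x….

[0] flags=1010 → (cmp)
[1] flags=1010 EQ?F → skip
[2] flags=1010 LT?T → r2=0x5d
[3] flags=0010 → (cmp)
[4] flags=0010 MI?F → skip
[5] flags=0010 LT?F → skip
[6] flags=0010 VS?F → skip
[7] flags=0010 → (cmp)
[8] flags=0010 MI?F → skip
[9] flags=0010 CS?T → r1=0xa1

VAL = 0xa1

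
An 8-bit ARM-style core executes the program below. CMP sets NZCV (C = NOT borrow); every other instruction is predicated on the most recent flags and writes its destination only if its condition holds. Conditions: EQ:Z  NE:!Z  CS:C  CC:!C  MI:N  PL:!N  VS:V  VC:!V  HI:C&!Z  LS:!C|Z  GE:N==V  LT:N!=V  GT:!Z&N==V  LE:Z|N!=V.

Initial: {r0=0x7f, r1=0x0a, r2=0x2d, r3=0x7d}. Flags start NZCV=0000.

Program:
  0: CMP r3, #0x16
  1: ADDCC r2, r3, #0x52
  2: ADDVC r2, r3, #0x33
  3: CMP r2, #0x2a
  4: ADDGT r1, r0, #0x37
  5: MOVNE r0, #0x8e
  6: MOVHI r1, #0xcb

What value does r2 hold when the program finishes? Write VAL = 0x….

[0] flags=0010 → (cmp)
[1] flags=0010 CC?F → skip
[2] flags=0010 VC?T → r2=0xb0
[3] flags=1010 → (cmp)
[4] flags=1010 GT?F → skip
[5] flags=1010 NE?T → r0=0x8e
[6] flags=1010 HI?T → r1=0xcb

VAL = 0xb0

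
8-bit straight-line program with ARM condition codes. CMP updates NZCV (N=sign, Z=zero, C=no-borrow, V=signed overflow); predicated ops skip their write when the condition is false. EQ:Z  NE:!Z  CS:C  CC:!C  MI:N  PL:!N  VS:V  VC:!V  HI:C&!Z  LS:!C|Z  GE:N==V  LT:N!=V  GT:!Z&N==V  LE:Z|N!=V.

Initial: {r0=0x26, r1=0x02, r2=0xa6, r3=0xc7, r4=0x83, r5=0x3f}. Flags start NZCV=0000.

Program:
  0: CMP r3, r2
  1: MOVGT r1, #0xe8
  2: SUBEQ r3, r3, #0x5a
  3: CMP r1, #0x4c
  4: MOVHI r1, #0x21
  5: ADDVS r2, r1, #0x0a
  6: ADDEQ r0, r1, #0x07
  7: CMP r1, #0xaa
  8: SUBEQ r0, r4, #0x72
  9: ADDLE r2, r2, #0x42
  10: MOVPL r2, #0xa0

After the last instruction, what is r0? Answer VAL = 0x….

[0] flags=0010 → (cmp)
[1] flags=0010 GT?T → r1=0xe8
[2] flags=0010 EQ?F → skip
[3] flags=1010 → (cmp)
[4] flags=1010 HI?T → r1=0x21
[5] flags=1010 VS?F → skip
[6] flags=1010 EQ?F → skip
[7] flags=0000 → (cmp)
[8] flags=0000 EQ?F → skip
[9] flags=0000 LE?F → skip
[10] flags=0000 PL?T → r2=0xa0

VAL = 0x26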